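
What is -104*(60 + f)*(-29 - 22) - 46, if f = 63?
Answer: 652346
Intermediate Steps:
-104*(60 + f)*(-29 - 22) - 46 = -104*(60 + 63)*(-29 - 22) - 46 = -12792*(-51) - 46 = -104*(-6273) - 46 = 652392 - 46 = 652346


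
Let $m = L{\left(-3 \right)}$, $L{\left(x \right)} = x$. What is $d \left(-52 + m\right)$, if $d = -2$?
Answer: $110$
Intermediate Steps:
$m = -3$
$d \left(-52 + m\right) = - 2 \left(-52 - 3\right) = \left(-2\right) \left(-55\right) = 110$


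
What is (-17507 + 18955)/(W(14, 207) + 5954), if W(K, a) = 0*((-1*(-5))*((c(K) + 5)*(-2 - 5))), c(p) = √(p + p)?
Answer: 724/2977 ≈ 0.24320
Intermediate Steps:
c(p) = √2*√p (c(p) = √(2*p) = √2*√p)
W(K, a) = 0 (W(K, a) = 0*((-1*(-5))*((√2*√K + 5)*(-2 - 5))) = 0*(5*((5 + √2*√K)*(-7))) = 0*(5*(-35 - 7*√2*√K)) = 0*(-175 - 35*√2*√K) = 0)
(-17507 + 18955)/(W(14, 207) + 5954) = (-17507 + 18955)/(0 + 5954) = 1448/5954 = 1448*(1/5954) = 724/2977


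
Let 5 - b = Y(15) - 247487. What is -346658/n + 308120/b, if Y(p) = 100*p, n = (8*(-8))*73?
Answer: 5419664461/71829664 ≈ 75.452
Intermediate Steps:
n = -4672 (n = -64*73 = -4672)
b = 245992 (b = 5 - (100*15 - 247487) = 5 - (1500 - 247487) = 5 - 1*(-245987) = 5 + 245987 = 245992)
-346658/n + 308120/b = -346658/(-4672) + 308120/245992 = -346658*(-1/4672) + 308120*(1/245992) = 173329/2336 + 38515/30749 = 5419664461/71829664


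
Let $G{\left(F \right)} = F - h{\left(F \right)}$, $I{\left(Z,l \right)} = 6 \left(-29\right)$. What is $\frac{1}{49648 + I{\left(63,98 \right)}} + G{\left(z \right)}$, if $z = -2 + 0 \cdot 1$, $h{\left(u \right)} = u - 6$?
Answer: $\frac{296845}{49474} \approx 6.0$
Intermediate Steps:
$I{\left(Z,l \right)} = -174$
$h{\left(u \right)} = -6 + u$ ($h{\left(u \right)} = u - 6 = -6 + u$)
$z = -2$ ($z = -2 + 0 = -2$)
$G{\left(F \right)} = 6$ ($G{\left(F \right)} = F - \left(-6 + F\right) = 6$)
$\frac{1}{49648 + I{\left(63,98 \right)}} + G{\left(z \right)} = \frac{1}{49648 - 174} + 6 = \frac{1}{49474} + 6 = \frac{296845}{49474}$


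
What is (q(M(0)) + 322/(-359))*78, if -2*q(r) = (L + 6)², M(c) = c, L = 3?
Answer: -1159197/359 ≈ -3229.0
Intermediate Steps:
q(r) = -81/2 (q(r) = -(3 + 6)²/2 = -½*9² = -½*81 = -81/2)
(q(M(0)) + 322/(-359))*78 = (-81/2 + 322/(-359))*78 = (-81/2 + 322*(-1/359))*78 = (-81/2 - 322/359)*78 = -29723/718*78 = -1159197/359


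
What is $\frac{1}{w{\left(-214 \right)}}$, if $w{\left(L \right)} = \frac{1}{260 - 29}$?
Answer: $231$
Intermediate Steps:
$w{\left(L \right)} = \frac{1}{231}$
$\frac{1}{w{\left(-214 \right)}} = \frac{1}{\frac{1}{231}} = 231$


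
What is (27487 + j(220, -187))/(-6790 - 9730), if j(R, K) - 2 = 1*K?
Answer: -13651/8260 ≈ -1.6527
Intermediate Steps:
j(R, K) = 2 + K (j(R, K) = 2 + 1*K = 2 + K)
(27487 + j(220, -187))/(-6790 - 9730) = (27487 + (2 - 187))/(-6790 - 9730) = (27487 - 185)/(-16520) = 27302*(-1/16520) = -13651/8260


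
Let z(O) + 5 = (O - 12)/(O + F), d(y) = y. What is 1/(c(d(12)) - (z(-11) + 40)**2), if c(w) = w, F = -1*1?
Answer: -144/194521 ≈ -0.00074028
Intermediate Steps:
F = -1
z(O) = -5 + (-12 + O)/(-1 + O) (z(O) = -5 + (O - 12)/(O - 1) = -5 + (-12 + O)/(-1 + O))
1/(c(d(12)) - (z(-11) + 40)**2) = 1/(12 - ((-7 - 4*(-11))/(-1 - 11) + 40)**2) = 1/(12 - ((-7 + 44)/(-12) + 40)**2) = 1/(12 - (-1/12*37 + 40)**2) = 1/(12 - (-37/12 + 40)**2) = 1/(12 - (443/12)**2) = 1/(12 - 1*196249/144) = 1/(12 - 196249/144) = 1/(-194521/144) = -144/194521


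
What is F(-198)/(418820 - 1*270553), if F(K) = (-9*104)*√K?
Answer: -2808*I*√22/148267 ≈ -0.088831*I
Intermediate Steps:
F(K) = -936*√K
F(-198)/(418820 - 1*270553) = (-2808*I*√22)/(418820 - 1*270553) = (-2808*I*√22)/(418820 - 270553) = -2808*I*√22/148267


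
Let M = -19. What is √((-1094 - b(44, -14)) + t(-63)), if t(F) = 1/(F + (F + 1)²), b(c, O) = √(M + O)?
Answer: √(-15639777553 - 14295961*I*√33)/3781 ≈ 0.086839 - 33.076*I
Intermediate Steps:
b(c, O) = √(-19 + O)
t(F) = 1/(F + (1 + F)²)
√((-1094 - b(44, -14)) + t(-63)) = √((-1094 - √(-19 - 14)) + 1/(-63 + (1 - 63)²)) = √((-1094 - √(-33)) + 1/(-63 + (-62)²)) = √((-1094 - I*√33) + 1/(-63 + 3844)) = √((-1094 - I*√33) + 1/3781) = √(-4136413/3781 - I*√33)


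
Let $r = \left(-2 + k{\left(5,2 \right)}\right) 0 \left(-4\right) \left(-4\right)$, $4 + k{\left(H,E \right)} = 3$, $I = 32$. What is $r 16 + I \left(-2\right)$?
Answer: $-64$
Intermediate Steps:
$k{\left(H,E \right)} = -1$ ($k{\left(H,E \right)} = -4 + 3 = -1$)
$r = 0$ ($r = \left(-2 - 1\right) 0 \left(-4\right) \left(-4\right) = - 3 \cdot 0 \left(-4\right) = \left(-3\right) 0 = 0$)
$r 16 + I \left(-2\right) = 0 \cdot 16 + 32 \left(-2\right) = 0 - 64 = -64$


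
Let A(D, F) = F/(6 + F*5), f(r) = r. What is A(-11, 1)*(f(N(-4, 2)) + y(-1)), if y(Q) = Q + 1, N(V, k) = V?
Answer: -4/11 ≈ -0.36364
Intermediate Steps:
y(Q) = 1 + Q
A(D, F) = F/(6 + 5*F)
A(-11, 1)*(f(N(-4, 2)) + y(-1)) = (1/(6 + 5*1))*(-4 + (1 - 1)) = (1/(6 + 5))*(-4 + 0) = (1/11)*(-4) = -4/11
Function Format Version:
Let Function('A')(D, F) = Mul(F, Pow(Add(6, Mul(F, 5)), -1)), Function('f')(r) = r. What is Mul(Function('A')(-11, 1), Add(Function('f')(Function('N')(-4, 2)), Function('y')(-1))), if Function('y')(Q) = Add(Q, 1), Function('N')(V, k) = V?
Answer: Rational(-4, 11) ≈ -0.36364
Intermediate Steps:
Function('y')(Q) = Add(1, Q)
Function('A')(D, F) = Mul(F, Pow(Add(6, Mul(5, F)), -1))
Mul(Function('A')(-11, 1), Add(Function('f')(Function('N')(-4, 2)), Function('y')(-1))) = Mul(Mul(1, Pow(Add(6, Mul(5, 1)), -1)), Add(-4, Add(1, -1))) = Mul(Mul(1, Pow(Add(6, 5), -1)), Add(-4, 0)) = Mul(Mul(1, Pow(11, -1)), -4) = Mul(Mul(1, Rational(1, 11)), -4) = Mul(Rational(1, 11), -4) = Rational(-4, 11)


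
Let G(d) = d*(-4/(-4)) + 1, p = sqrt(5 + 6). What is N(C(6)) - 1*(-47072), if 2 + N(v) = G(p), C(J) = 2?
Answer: 47071 + sqrt(11) ≈ 47074.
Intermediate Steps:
p = sqrt(11) ≈ 3.3166
G(d) = 1 + d (G(d) = d*(-4*(-1/4)) + 1 = d*1 + 1 = d + 1 = 1 + d)
N(v) = -1 + sqrt(11) (N(v) = -2 + (1 + sqrt(11)) = -1 + sqrt(11))
N(C(6)) - 1*(-47072) = (-1 + sqrt(11)) - 1*(-47072) = (-1 + sqrt(11)) + 47072 = 47071 + sqrt(11)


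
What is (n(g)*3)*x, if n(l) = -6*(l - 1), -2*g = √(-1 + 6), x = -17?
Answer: -306 - 153*√5 ≈ -648.12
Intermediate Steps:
g = -√5/2 (g = -√(-1 + 6)/2 = -√5/2 ≈ -1.1180)
n(l) = 6 - 6*l (n(l) = -6*(-1 + l) = 6 - 6*l)
(n(g)*3)*x = ((6 - (-3)*√5)*3)*(-17) = ((6 + 3*√5)*3)*(-17) = (18 + 9*√5)*(-17) = -306 - 153*√5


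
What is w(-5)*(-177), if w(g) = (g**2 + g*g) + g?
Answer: -7965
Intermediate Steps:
w(g) = g + 2*g**2 (w(g) = (g**2 + g**2) + g = 2*g**2 + g = g + 2*g**2)
w(-5)*(-177) = -5*(1 + 2*(-5))*(-177) = -5*(1 - 10)*(-177) = -5*(-9)*(-177) = 45*(-177) = -7965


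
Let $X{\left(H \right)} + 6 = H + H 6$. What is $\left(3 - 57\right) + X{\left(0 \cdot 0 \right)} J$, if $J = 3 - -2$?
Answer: $-84$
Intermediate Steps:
$X{\left(H \right)} = -6 + 7 H$ ($X{\left(H \right)} = -6 + \left(H + H 6\right) = -6 + \left(H + 6 H\right) = -6 + 7 H$)
$J = 5$ ($J = 3 + 2 = 5$)
$\left(3 - 57\right) + X{\left(0 \cdot 0 \right)} J = \left(3 - 57\right) + \left(-6 + 7 \cdot 0 \cdot 0\right) 5 = \left(3 - 57\right) + \left(-6 + 7 \cdot 0\right) 5 = -54 + \left(-6 + 0\right) 5 = -54 - 30 = -84$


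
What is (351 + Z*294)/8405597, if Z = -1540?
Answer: -452409/8405597 ≈ -0.053822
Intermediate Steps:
(351 + Z*294)/8405597 = (351 - 1540*294)/8405597 = (351 - 452760)*(1/8405597) = -452409*1/8405597 = -452409/8405597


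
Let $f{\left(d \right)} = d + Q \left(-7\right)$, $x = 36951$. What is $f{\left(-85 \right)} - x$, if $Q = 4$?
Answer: $-37064$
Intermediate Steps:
$f{\left(d \right)} = -28 + d$ ($f{\left(d \right)} = d + 4 \left(-7\right) = d - 28 = -28 + d$)
$f{\left(-85 \right)} - x = \left(-28 - 85\right) - 36951 = -113 - 36951 = -37064$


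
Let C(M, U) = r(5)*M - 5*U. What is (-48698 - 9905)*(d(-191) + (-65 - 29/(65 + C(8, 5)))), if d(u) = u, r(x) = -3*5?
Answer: 1198489953/80 ≈ 1.4981e+7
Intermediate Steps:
r(x) = -15
C(M, U) = -15*M - 5*U
(-48698 - 9905)*(d(-191) + (-65 - 29/(65 + C(8, 5)))) = (-48698 - 9905)*(-191 + (-65 - 29/(65 + (-15*8 - 5*5)))) = -58603*(-191 + (-65 - 29/(65 + (-120 - 25)))) = -58603*(-191 + (-65 - 29/(65 - 145))) = -58603*(-191 + (-65 - 29/(-80))) = -58603*(-191 + (-65 - 1/80*(-29))) = -58603*(-191 + (-65 + 29/80)) = -58603*(-191 - 5171/80) = -58603*(-20451/80) = 1198489953/80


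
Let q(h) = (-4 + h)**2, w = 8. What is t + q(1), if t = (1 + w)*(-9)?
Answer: -72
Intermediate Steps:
t = -81 (t = (1 + 8)*(-9) = 9*(-9) = -81)
t + q(1) = -81 + (-4 + 1)**2 = -81 + (-3)**2 = -81 + 9 = -72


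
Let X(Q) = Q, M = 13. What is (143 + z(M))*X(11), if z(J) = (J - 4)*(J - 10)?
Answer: 1870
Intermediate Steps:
z(J) = (-10 + J)*(-4 + J) (z(J) = (-4 + J)*(-10 + J) = (-10 + J)*(-4 + J))
(143 + z(M))*X(11) = (143 + (40 + 13² - 14*13))*11 = (143 + (40 + 169 - 182))*11 = (143 + 27)*11 = 170*11 = 1870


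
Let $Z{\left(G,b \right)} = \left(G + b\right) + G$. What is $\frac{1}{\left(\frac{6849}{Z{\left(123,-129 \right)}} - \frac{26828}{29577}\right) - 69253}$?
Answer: $- \frac{384501}{26605688420} \approx -1.4452 \cdot 10^{-5}$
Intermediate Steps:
$Z{\left(G,b \right)} = b + 2 G$
$\frac{1}{\left(\frac{6849}{Z{\left(123,-129 \right)}} - \frac{26828}{29577}\right) - 69253} = \frac{1}{\left(\frac{6849}{-129 + 2 \cdot 123} - \frac{26828}{29577}\right) - 69253} = \frac{1}{\left(\frac{6849}{-129 + 246} - \frac{26828}{29577}\right) - 69253} = \frac{1}{\left(\frac{6849}{117} - \frac{26828}{29577}\right) - 69253} = \frac{1}{\left(6849 \cdot \frac{1}{117} - \frac{26828}{29577}\right) - 69253} = \frac{1}{\left(\frac{761}{13} - \frac{26828}{29577}\right) - 69253} = \frac{1}{\frac{22159333}{384501} - 69253} = \frac{1}{- \frac{26605688420}{384501}} = - \frac{384501}{26605688420}$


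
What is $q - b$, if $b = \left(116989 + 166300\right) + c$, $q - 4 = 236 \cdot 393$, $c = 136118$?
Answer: $-326655$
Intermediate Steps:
$q = 92752$ ($q = 4 + 236 \cdot 393 = 4 + 92748 = 92752$)
$b = 419407$ ($b = \left(116989 + 166300\right) + 136118 = 283289 + 136118 = 419407$)
$q - b = 92752 - 419407 = -326655$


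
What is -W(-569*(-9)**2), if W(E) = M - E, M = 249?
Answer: -46338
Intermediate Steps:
W(E) = 249 - E
-W(-569*(-9)**2) = -(249 - (-569)/(1/((-9)**2))) = -(249 - (-569)/(1/81)) = -(249 - (-569)/1/81) = -(249 - (-569)*81) = -(249 - 1*(-46089)) = -(249 + 46089) = -1*46338 = -46338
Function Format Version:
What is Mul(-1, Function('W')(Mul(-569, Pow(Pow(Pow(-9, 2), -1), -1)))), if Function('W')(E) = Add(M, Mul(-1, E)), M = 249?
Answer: -46338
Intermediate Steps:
Function('W')(E) = Add(249, Mul(-1, E))
Mul(-1, Function('W')(Mul(-569, Pow(Pow(Pow(-9, 2), -1), -1)))) = Mul(-1, Add(249, Mul(-1, Mul(-569, Pow(Pow(Pow(-9, 2), -1), -1))))) = Mul(-1, Add(249, Mul(-1, Mul(-569, Pow(Pow(81, -1), -1))))) = Mul(-1, Add(249, Mul(-1, Mul(-569, Pow(Rational(1, 81), -1))))) = Mul(-1, Add(249, Mul(-1, Mul(-569, 81)))) = Mul(-1, Add(249, Mul(-1, -46089))) = Mul(-1, Add(249, 46089)) = Mul(-1, 46338) = -46338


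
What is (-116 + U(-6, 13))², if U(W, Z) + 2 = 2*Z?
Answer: 8464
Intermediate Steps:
U(W, Z) = -2 + 2*Z
(-116 + U(-6, 13))² = (-116 + (-2 + 2*13))² = (-116 + (-2 + 26))² = (-116 + 24)² = (-92)² = 8464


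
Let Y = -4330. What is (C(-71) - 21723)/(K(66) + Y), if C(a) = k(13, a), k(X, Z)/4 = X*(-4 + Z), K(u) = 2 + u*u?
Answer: -25623/28 ≈ -915.11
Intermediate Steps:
K(u) = 2 + u²
k(X, Z) = 4*X*(-4 + Z) (k(X, Z) = 4*(X*(-4 + Z)) = 4*X*(-4 + Z))
C(a) = -208 + 52*a (C(a) = 4*13*(-4 + a) = -208 + 52*a)
(C(-71) - 21723)/(K(66) + Y) = ((-208 + 52*(-71)) - 21723)/((2 + 66²) - 4330) = ((-208 - 3692) - 21723)/((2 + 4356) - 4330) = (-3900 - 21723)/(4358 - 4330) = -25623/28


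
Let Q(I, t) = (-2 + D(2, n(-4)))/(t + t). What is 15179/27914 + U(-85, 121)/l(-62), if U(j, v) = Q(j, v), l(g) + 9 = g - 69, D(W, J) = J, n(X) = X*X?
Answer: 18352633/33775940 ≈ 0.54336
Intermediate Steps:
n(X) = X**2
l(g) = -78 + g (l(g) = -9 + (g - 69) = -9 + (-69 + g) = -78 + g)
Q(I, t) = 7/t (Q(I, t) = (-2 + (-4)**2)/(t + t) = (-2 + 16)/((2*t)) = 14*(1/(2*t)) = 7/t)
U(j, v) = 7/v
15179/27914 + U(-85, 121)/l(-62) = 15179/27914 + (7/121)/(-78 - 62) = 15179*(1/27914) + (7*(1/121))/(-140) = 15179/27914 + (7/121)*(-1/140) = 15179/27914 - 1/2420 = 18352633/33775940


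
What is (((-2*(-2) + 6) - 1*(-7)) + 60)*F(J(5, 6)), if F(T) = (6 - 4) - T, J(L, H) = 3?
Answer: -77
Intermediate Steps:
F(T) = 2 - T
(((-2*(-2) + 6) - 1*(-7)) + 60)*F(J(5, 6)) = (((-2*(-2) + 6) - 1*(-7)) + 60)*(2 - 1*3) = (((4 + 6) + 7) + 60)*(2 - 3) = ((10 + 7) + 60)*(-1) = (17 + 60)*(-1) = 77*(-1) = -77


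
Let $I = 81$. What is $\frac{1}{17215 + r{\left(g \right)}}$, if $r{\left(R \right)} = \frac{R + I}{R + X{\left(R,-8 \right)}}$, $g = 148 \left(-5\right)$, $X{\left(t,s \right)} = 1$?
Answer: $\frac{739}{12722544} \approx 5.8086 \cdot 10^{-5}$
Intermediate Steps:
$g = -740$
$r{\left(R \right)} = \frac{81 + R}{1 + R}$ ($r{\left(R \right)} = \frac{R + 81}{R + 1} = \frac{81 + R}{1 + R}$)
$\frac{1}{17215 + r{\left(g \right)}} = \frac{1}{17215 + \frac{81 - 740}{1 - 740}} = \frac{1}{17215 + \frac{1}{-739} \left(-659\right)} = \frac{1}{17215 - - \frac{659}{739}} = \frac{1}{17215 + \frac{659}{739}} = \frac{1}{\frac{12722544}{739}} = \frac{739}{12722544}$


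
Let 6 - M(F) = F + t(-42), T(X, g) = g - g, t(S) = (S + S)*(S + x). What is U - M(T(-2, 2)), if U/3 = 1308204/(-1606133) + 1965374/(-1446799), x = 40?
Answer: 361299681326040/2323751618267 ≈ 155.48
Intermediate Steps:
t(S) = 2*S*(40 + S) (t(S) = (S + S)*(S + 40) = (2*S)*(40 + S) = 2*S*(40 + S))
T(X, g) = 0
M(F) = -162 - F (M(F) = 6 - (F + 2*(-42)*(40 - 42)) = 6 - (F + 2*(-42)*(-2)) = 6 - (F + 168) = 6 - (168 + F) = 6 + (-168 - F) = -162 - F)
U = -15148080833214/2323751618267 (U = 3*(1308204/(-1606133) + 1965374/(-1446799)) = 3*(1308204*(-1/1606133) + 1965374*(-1/1446799)) = 3*(-1308204/1606133 - 1965374/1446799) = 3*(-5049360277738/2323751618267) = -15148080833214/2323751618267 ≈ -6.5188)
U - M(T(-2, 2)) = -15148080833214/2323751618267 - (-162 - 1*0) = -15148080833214/2323751618267 - (-162 + 0) = -15148080833214/2323751618267 - 1*(-162) = -15148080833214/2323751618267 + 162 = 361299681326040/2323751618267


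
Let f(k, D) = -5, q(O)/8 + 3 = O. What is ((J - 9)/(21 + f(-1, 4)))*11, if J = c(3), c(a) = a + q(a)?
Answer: -33/8 ≈ -4.1250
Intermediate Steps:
q(O) = -24 + 8*O
c(a) = -24 + 9*a (c(a) = a + (-24 + 8*a) = -24 + 9*a)
J = 3 (J = -24 + 9*3 = -24 + 27 = 3)
((J - 9)/(21 + f(-1, 4)))*11 = ((3 - 9)/(21 - 5))*11 = -6/16*11 = -6*1/16*11 = -3/8*11 = -33/8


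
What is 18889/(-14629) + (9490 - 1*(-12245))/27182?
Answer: -195479483/397645478 ≈ -0.49159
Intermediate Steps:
18889/(-14629) + (9490 - 1*(-12245))/27182 = 18889*(-1/14629) + (9490 + 12245)*(1/27182) = -18889/14629 + 21735*(1/27182) = -18889/14629 + 21735/27182 = -195479483/397645478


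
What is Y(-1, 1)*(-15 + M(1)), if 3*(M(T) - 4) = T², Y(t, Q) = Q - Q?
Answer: 0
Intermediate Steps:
Y(t, Q) = 0
M(T) = 4 + T²/3
Y(-1, 1)*(-15 + M(1)) = 0*(-15 + (4 + (⅓)*1²)) = 0*(-15 + (4 + (⅓)*1)) = 0*(-15 + (4 + ⅓)) = 0*(-15 + 13/3) = 0*(-32/3) = 0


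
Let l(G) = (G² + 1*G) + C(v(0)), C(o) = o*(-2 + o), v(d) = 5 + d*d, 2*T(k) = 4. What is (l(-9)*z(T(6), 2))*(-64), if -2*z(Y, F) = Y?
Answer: 5568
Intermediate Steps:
T(k) = 2 (T(k) = (½)*4 = 2)
v(d) = 5 + d²
z(Y, F) = -Y/2
l(G) = 15 + G + G² (l(G) = (G² + 1*G) + (5 + 0²)*(-2 + (5 + 0²)) = (G² + G) + (5 + 0)*(-2 + (5 + 0)) = (G + G²) + 5*(-2 + 5) = (G + G²) + 5*3 = (G + G²) + 15 = 15 + G + G²)
(l(-9)*z(T(6), 2))*(-64) = ((15 - 9 + (-9)²)*(-½*2))*(-64) = ((15 - 9 + 81)*(-1))*(-64) = (87*(-1))*(-64) = -87*(-64) = 5568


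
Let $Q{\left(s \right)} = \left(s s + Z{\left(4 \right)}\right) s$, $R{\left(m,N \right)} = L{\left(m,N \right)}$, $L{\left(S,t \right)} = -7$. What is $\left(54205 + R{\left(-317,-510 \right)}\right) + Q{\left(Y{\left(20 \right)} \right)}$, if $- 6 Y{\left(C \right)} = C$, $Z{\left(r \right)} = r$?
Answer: $\frac{1461986}{27} \approx 54148.0$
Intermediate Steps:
$R{\left(m,N \right)} = -7$
$Y{\left(C \right)} = - \frac{C}{6}$
$Q{\left(s \right)} = s \left(4 + s^{2}\right)$ ($Q{\left(s \right)} = \left(s s + 4\right) s = \left(s^{2} + 4\right) s = \left(4 + s^{2}\right) s = s \left(4 + s^{2}\right)$)
$\left(54205 + R{\left(-317,-510 \right)}\right) + Q{\left(Y{\left(20 \right)} \right)} = \left(54205 - 7\right) + \left(- \frac{1}{6}\right) 20 \left(4 + \left(\left(- \frac{1}{6}\right) 20\right)^{2}\right) = 54198 - \frac{10 \left(4 + \left(- \frac{10}{3}\right)^{2}\right)}{3} = 54198 - \frac{10 \left(4 + \frac{100}{9}\right)}{3} = 54198 - \frac{1360}{27} = \frac{1461986}{27}$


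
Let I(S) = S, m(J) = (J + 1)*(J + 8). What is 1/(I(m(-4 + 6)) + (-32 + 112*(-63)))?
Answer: -1/7058 ≈ -0.00014168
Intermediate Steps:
m(J) = (1 + J)*(8 + J)
1/(I(m(-4 + 6)) + (-32 + 112*(-63))) = 1/((8 + (-4 + 6)² + 9*(-4 + 6)) + (-32 + 112*(-63))) = 1/((8 + 2² + 9*2) + (-32 - 7056)) = 1/((8 + 4 + 18) - 7088) = 1/(30 - 7088) = 1/(-7058) = -1/7058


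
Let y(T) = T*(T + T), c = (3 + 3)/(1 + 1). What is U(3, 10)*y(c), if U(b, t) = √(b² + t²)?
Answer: 18*√109 ≈ 187.93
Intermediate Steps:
c = 3 (c = 6/2 = 6*(½) = 3)
y(T) = 2*T² (y(T) = T*(2*T) = 2*T²)
U(3, 10)*y(c) = √(3² + 10²)*(2*3²) = √(9 + 100)*(2*9) = √109*18 = 18*√109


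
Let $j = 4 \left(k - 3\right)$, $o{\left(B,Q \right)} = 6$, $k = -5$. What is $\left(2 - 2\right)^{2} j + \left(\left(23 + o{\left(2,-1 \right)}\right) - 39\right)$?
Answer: $-10$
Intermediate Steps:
$j = -32$ ($j = 4 \left(-5 - 3\right) = 4 \left(-8\right) = -32$)
$\left(2 - 2\right)^{2} j + \left(\left(23 + o{\left(2,-1 \right)}\right) - 39\right) = \left(2 - 2\right)^{2} \left(-32\right) + \left(\left(23 + 6\right) - 39\right) = 0^{2} \left(-32\right) + \left(29 - 39\right) = 0 \left(-32\right) - 10 = 0 - 10 = -10$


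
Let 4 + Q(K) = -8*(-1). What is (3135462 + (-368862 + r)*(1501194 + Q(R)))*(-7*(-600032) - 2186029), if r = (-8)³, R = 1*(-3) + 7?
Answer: -1116871881997305050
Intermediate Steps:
R = 4 (R = -3 + 7 = 4)
r = -512
Q(K) = 4 (Q(K) = -4 - 8*(-1) = -4 + 8 = 4)
(3135462 + (-368862 + r)*(1501194 + Q(R)))*(-7*(-600032) - 2186029) = (3135462 + (-368862 - 512)*(1501194 + 4))*(-7*(-600032) - 2186029) = (3135462 - 369374*1501198)*(4200224 - 2186029) = (3135462 - 554503510052)*2014195 = -554500374590*2014195 = -1116871881997305050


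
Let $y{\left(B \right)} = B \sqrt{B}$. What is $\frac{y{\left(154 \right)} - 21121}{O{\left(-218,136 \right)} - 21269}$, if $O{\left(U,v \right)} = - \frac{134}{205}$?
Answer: $\frac{4329805}{4360279} - \frac{410 \sqrt{154}}{56627} \approx 0.90316$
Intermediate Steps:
$O{\left(U,v \right)} = - \frac{134}{205}$ ($O{\left(U,v \right)} = \left(-134\right) \frac{1}{205} = - \frac{134}{205}$)
$y{\left(B \right)} = B^{\frac{3}{2}}$
$\frac{y{\left(154 \right)} - 21121}{O{\left(-218,136 \right)} - 21269} = \frac{154^{\frac{3}{2}} - 21121}{- \frac{134}{205} - 21269} = \frac{154 \sqrt{154} - 21121}{- \frac{4360279}{205}} = \left(-21121 + 154 \sqrt{154}\right) \left(- \frac{205}{4360279}\right) = \frac{4329805}{4360279} - \frac{410 \sqrt{154}}{56627}$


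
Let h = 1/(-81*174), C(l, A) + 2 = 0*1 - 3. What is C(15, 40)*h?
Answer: 5/14094 ≈ 0.00035476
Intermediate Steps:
C(l, A) = -5 (C(l, A) = -2 + (0*1 - 3) = -2 + (0 - 3) = -2 - 3 = -5)
h = -1/14094 (h = -1/81*1/174 = -1/14094 ≈ -7.0952e-5)
C(15, 40)*h = -5*(-1/14094) = 5/14094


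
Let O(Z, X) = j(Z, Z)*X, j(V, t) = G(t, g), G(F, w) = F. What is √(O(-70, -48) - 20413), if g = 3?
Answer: I*√17053 ≈ 130.59*I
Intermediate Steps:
j(V, t) = t
O(Z, X) = X*Z (O(Z, X) = Z*X = X*Z)
√(O(-70, -48) - 20413) = √(-48*(-70) - 20413) = √(3360 - 20413) = √(-17053) = I*√17053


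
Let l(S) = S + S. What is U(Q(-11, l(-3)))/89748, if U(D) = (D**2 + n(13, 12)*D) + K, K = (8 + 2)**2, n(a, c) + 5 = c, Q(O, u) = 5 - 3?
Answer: 59/44874 ≈ 0.0013148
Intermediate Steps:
l(S) = 2*S
Q(O, u) = 2
n(a, c) = -5 + c
K = 100 (K = 10**2 = 100)
U(D) = 100 + D**2 + 7*D (U(D) = (D**2 + (-5 + 12)*D) + 100 = (D**2 + 7*D) + 100 = 100 + D**2 + 7*D)
U(Q(-11, l(-3)))/89748 = (100 + 2**2 + 7*2)/89748 = (100 + 4 + 14)*(1/89748) = 118*(1/89748) = 59/44874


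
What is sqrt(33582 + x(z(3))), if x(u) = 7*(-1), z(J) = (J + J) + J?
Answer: 5*sqrt(1343) ≈ 183.23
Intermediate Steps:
z(J) = 3*J (z(J) = 2*J + J = 3*J)
x(u) = -7
sqrt(33582 + x(z(3))) = sqrt(33582 - 7) = sqrt(33575) = 5*sqrt(1343)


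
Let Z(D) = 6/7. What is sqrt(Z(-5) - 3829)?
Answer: I*sqrt(187579)/7 ≈ 61.872*I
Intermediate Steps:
Z(D) = 6/7 (Z(D) = 6*(1/7) = 6/7)
sqrt(Z(-5) - 3829) = sqrt(6/7 - 3829) = sqrt(-26797/7) = I*sqrt(187579)/7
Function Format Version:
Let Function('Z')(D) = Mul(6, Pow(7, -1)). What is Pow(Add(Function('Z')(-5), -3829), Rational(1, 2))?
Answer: Mul(Rational(1, 7), I, Pow(187579, Rational(1, 2))) ≈ Mul(61.872, I)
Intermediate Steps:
Function('Z')(D) = Rational(6, 7) (Function('Z')(D) = Mul(6, Rational(1, 7)) = Rational(6, 7))
Pow(Add(Function('Z')(-5), -3829), Rational(1, 2)) = Pow(Add(Rational(6, 7), -3829), Rational(1, 2)) = Pow(Rational(-26797, 7), Rational(1, 2)) = Mul(Rational(1, 7), I, Pow(187579, Rational(1, 2)))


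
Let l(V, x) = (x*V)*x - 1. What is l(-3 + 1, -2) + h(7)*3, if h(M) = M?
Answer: 12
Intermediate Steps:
l(V, x) = -1 + V*x² (l(V, x) = (V*x)*x - 1 = V*x² - 1 = -1 + V*x²)
l(-3 + 1, -2) + h(7)*3 = (-1 + (-3 + 1)*(-2)²) + 7*3 = (-1 - 2*4) + 21 = (-1 - 8) + 21 = -9 + 21 = 12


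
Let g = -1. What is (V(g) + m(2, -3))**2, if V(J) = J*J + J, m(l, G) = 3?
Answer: 9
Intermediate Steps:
V(J) = J + J**2 (V(J) = J**2 + J = J + J**2)
(V(g) + m(2, -3))**2 = (-(1 - 1) + 3)**2 = (-1*0 + 3)**2 = (0 + 3)**2 = 3**2 = 9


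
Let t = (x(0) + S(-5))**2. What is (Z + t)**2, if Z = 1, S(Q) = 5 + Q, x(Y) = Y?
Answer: 1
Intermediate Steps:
t = 0 (t = (0 + (5 - 5))**2 = (0 + 0)**2 = 0**2 = 0)
(Z + t)**2 = (1 + 0)**2 = 1**2 = 1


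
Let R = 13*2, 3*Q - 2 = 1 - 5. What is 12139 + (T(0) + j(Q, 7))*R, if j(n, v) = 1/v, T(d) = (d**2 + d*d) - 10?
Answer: 83179/7 ≈ 11883.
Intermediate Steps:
Q = -2/3 (Q = 2/3 + (1 - 5)/3 = 2/3 + (1/3)*(-4) = 2/3 - 4/3 = -2/3 ≈ -0.66667)
R = 26
T(d) = -10 + 2*d**2 (T(d) = (d**2 + d**2) - 10 = 2*d**2 - 10 = -10 + 2*d**2)
12139 + (T(0) + j(Q, 7))*R = 12139 + ((-10 + 2*0**2) + 1/7)*26 = 12139 + ((-10 + 2*0) + 1/7)*26 = 12139 + ((-10 + 0) + 1/7)*26 = 12139 + (-10 + 1/7)*26 = 12139 - 69/7*26 = 12139 - 1794/7 = 83179/7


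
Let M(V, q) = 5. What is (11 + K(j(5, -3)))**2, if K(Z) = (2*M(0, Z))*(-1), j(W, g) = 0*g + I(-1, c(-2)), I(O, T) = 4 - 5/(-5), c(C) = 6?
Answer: 1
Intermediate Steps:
I(O, T) = 5 (I(O, T) = 4 - 5*(-1/5) = 4 + 1 = 5)
j(W, g) = 5 (j(W, g) = 0*g + 5 = 0 + 5 = 5)
K(Z) = -10 (K(Z) = (2*5)*(-1) = 10*(-1) = -10)
(11 + K(j(5, -3)))**2 = (11 - 10)**2 = 1**2 = 1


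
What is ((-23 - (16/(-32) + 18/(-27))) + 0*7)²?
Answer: 17161/36 ≈ 476.69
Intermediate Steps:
((-23 - (16/(-32) + 18/(-27))) + 0*7)² = ((-23 - (16*(-1/32) + 18*(-1/27))) + 0)² = ((-23 - (-½ - ⅔)) + 0)² = ((-23 - 1*(-7/6)) + 0)² = ((-23 + 7/6) + 0)² = (-131/6 + 0)² = (-131/6)² = 17161/36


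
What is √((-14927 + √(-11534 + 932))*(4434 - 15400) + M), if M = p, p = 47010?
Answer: √(163736492 - 32898*I*√1178) ≈ 12796.0 - 44.12*I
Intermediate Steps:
M = 47010
√((-14927 + √(-11534 + 932))*(4434 - 15400) + M) = √((-14927 + √(-11534 + 932))*(4434 - 15400) + 47010) = √((-14927 + √(-10602))*(-10966) + 47010) = √((-14927 + 3*I*√1178)*(-10966) + 47010) = √((163689482 - 32898*I*√1178) + 47010) = √(163736492 - 32898*I*√1178)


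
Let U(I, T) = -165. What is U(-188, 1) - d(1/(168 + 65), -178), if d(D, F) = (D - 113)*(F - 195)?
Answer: -9858789/233 ≈ -42312.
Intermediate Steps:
d(D, F) = (-195 + F)*(-113 + D) (d(D, F) = (-113 + D)*(-195 + F) = (-195 + F)*(-113 + D))
U(-188, 1) - d(1/(168 + 65), -178) = -165 - (22035 - 195/(168 + 65) - 113*(-178) - 178/(168 + 65)) = -165 - (22035 - 195/233 + 20114 - 178/233) = -165 - 1*9820344/233 = -165 - 9820344/233 = -9858789/233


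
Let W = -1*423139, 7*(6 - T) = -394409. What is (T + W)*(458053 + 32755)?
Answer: -1260160337776/7 ≈ -1.8002e+11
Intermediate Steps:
T = 394451/7 (T = 6 - ⅐*(-394409) = 6 + 394409/7 = 394451/7 ≈ 56350.)
W = -423139
(T + W)*(458053 + 32755) = (394451/7 - 423139)*(458053 + 32755) = -2567522/7*490808 = -1260160337776/7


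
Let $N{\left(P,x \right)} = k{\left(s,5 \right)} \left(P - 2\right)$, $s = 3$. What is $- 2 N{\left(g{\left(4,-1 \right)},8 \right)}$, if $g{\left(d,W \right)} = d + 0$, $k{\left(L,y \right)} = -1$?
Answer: $4$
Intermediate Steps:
$g{\left(d,W \right)} = d$
$N{\left(P,x \right)} = 2 - P$ ($N{\left(P,x \right)} = - (P - 2) = - (-2 + P) = 2 - P$)
$- 2 N{\left(g{\left(4,-1 \right)},8 \right)} = - 2 \left(2 - 4\right) = \left(-2\right) \left(-2\right) = 4$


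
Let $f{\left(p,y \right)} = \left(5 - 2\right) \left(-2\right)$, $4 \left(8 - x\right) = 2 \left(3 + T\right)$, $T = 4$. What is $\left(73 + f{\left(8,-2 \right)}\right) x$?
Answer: $\frac{603}{2} \approx 301.5$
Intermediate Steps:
$x = \frac{9}{2}$ ($x = 8 - \frac{2 \left(3 + 4\right)}{4} = 8 - \frac{2 \cdot 7}{4} = 8 - \frac{7}{2} = \frac{9}{2} \approx 4.5$)
$f{\left(p,y \right)} = -6$ ($f{\left(p,y \right)} = 3 \left(-2\right) = -6$)
$\left(73 + f{\left(8,-2 \right)}\right) x = \left(73 - 6\right) \frac{9}{2} = 67 \cdot \frac{9}{2} = \frac{603}{2}$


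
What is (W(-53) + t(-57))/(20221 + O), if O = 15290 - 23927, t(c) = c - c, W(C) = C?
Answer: -53/11584 ≈ -0.0045753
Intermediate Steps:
t(c) = 0
O = -8637
(W(-53) + t(-57))/(20221 + O) = (-53 + 0)/(20221 - 8637) = -53/11584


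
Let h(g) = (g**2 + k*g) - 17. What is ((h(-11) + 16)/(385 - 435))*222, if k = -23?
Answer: -41403/25 ≈ -1656.1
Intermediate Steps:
h(g) = -17 + g**2 - 23*g (h(g) = (g**2 - 23*g) - 17 = -17 + g**2 - 23*g)
((h(-11) + 16)/(385 - 435))*222 = (((-17 + (-11)**2 - 23*(-11)) + 16)/(385 - 435))*222 = (((-17 + 121 + 253) + 16)/(-50))*222 = ((357 + 16)*(-1/50))*222 = (373*(-1/50))*222 = -373/50*222 = -41403/25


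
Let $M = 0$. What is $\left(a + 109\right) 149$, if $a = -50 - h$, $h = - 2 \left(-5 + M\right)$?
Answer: $7301$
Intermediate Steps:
$h = 10$ ($h = - 2 \left(-5 + 0\right) = \left(-2\right) \left(-5\right) = 10$)
$a = -60$ ($a = -50 - 10 = -60$)
$\left(a + 109\right) 149 = \left(-60 + 109\right) 149 = 49 \cdot 149 = 7301$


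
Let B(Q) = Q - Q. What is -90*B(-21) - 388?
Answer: -388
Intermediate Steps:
B(Q) = 0
-90*B(-21) - 388 = -90*0 - 388 = 0 - 388 = -388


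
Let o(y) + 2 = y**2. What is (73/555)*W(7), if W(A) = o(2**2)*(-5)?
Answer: -1022/111 ≈ -9.2072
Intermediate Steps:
o(y) = -2 + y**2
W(A) = -70 (W(A) = (-2 + (2**2)**2)*(-5) = (-2 + 4**2)*(-5) = (-2 + 16)*(-5) = 14*(-5) = -70)
(73/555)*W(7) = (73/555)*(-70) = -1022/111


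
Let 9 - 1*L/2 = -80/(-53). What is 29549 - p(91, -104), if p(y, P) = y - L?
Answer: 1562068/53 ≈ 29473.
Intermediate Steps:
L = 794/53 (L = 18 - (-160)/(-53) = 18 - (-160)*(-1)/53 = 18 - 2*80/53 = 18 - 160/53 = 794/53 ≈ 14.981)
p(y, P) = -794/53 + y (p(y, P) = y - 1*794/53 = y - 794/53 = -794/53 + y)
29549 - p(91, -104) = 29549 - (-794/53 + 91) = 29549 - 1*4029/53 = 29549 - 4029/53 = 1562068/53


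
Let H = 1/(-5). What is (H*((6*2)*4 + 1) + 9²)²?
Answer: 126736/25 ≈ 5069.4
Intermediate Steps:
H = -⅕ ≈ -0.20000
(H*((6*2)*4 + 1) + 9²)² = (-((6*2)*4 + 1)/5 + 9²)² = (-(12*4 + 1)/5 + 81)² = (-(48 + 1)/5 + 81)² = (-⅕*49 + 81)² = (-49/5 + 81)² = (356/5)² = 126736/25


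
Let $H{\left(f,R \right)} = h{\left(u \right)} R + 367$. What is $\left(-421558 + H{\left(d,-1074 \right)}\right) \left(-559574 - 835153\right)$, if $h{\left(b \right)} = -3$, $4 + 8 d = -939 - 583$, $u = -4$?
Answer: $582952649463$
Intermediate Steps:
$d = - \frac{763}{4}$ ($d = - \frac{1}{2} + \frac{-939 - 583}{8} = - \frac{1}{2} + \frac{1}{8} \left(-1522\right) = - \frac{1}{2} - \frac{761}{4} = - \frac{763}{4} \approx -190.75$)
$H{\left(f,R \right)} = 367 - 3 R$ ($H{\left(f,R \right)} = - 3 R + 367 = 367 - 3 R$)
$\left(-421558 + H{\left(d,-1074 \right)}\right) \left(-559574 - 835153\right) = \left(-421558 + \left(367 - -3222\right)\right) \left(-559574 - 835153\right) = \left(-421558 + \left(367 + 3222\right)\right) \left(-1394727\right) = \left(-421558 + 3589\right) \left(-1394727\right) = \left(-417969\right) \left(-1394727\right) = 582952649463$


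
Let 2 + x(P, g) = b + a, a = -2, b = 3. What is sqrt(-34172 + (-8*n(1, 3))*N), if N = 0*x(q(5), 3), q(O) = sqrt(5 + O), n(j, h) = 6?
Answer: 2*I*sqrt(8543) ≈ 184.86*I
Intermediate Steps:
x(P, g) = -1 (x(P, g) = -2 + (3 - 2) = -2 + 1 = -1)
N = 0 (N = 0*(-1) = 0)
sqrt(-34172 + (-8*n(1, 3))*N) = sqrt(-34172 - 8*6*0) = sqrt(-34172 - 48*0) = sqrt(-34172 + 0) = sqrt(-34172) = 2*I*sqrt(8543)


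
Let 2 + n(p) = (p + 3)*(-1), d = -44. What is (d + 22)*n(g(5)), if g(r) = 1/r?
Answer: 572/5 ≈ 114.40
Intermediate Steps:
n(p) = -5 - p (n(p) = -2 + (p + 3)*(-1) = -2 + (3 + p)*(-1) = -2 + (-3 - p) = -5 - p)
(d + 22)*n(g(5)) = (-44 + 22)*(-5 - 1/5) = -22*(-5 - 1*⅕) = -22*(-5 - ⅕) = -22*(-26/5) = 572/5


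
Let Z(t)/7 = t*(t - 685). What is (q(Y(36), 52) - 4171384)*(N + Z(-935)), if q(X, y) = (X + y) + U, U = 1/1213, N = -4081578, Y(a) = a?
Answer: -32996467978306134/1213 ≈ -2.7202e+13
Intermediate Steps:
Z(t) = 7*t*(-685 + t) (Z(t) = 7*(t*(t - 685)) = 7*(t*(-685 + t)) = 7*t*(-685 + t))
U = 1/1213 ≈ 0.00082440
q(X, y) = 1/1213 + X + y (q(X, y) = (X + y) + 1/1213 = 1/1213 + X + y)
(q(Y(36), 52) - 4171384)*(N + Z(-935)) = ((1/1213 + 36 + 52) - 4171384)*(-4081578 + 7*(-935)*(-685 - 935)) = (106745/1213 - 4171384)*(-4081578 + 7*(-935)*(-1620)) = -5059782047*(-4081578 + 10602900)/1213 = -5059782047/1213*6521322 = -32996467978306134/1213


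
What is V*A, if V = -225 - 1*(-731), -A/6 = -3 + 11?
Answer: -24288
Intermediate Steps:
A = -48 (A = -6*(-3 + 11) = -6*8 = -48)
V = 506 (V = -225 + 731 = 506)
V*A = 506*(-48) = -24288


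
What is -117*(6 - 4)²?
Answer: -468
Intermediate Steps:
-117*(6 - 4)² = -117*2² = -117*4 = -468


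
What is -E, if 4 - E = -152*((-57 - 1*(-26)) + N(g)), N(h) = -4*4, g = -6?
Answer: 7140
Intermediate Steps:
N(h) = -16
E = -7140 (E = 4 - (-152)*((-57 - 1*(-26)) - 16) = 4 - (-152)*((-57 + 26) - 16) = 4 - (-152)*(-31 - 16) = 4 - (-152)*(-47) = 4 - 1*7144 = 4 - 7144 = -7140)
-E = -1*(-7140) = 7140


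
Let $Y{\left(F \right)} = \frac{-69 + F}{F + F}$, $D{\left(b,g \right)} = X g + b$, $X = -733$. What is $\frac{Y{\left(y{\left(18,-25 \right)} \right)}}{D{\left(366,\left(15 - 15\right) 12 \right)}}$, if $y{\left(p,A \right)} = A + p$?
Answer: $\frac{19}{1281} \approx 0.014832$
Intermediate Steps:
$D{\left(b,g \right)} = b - 733 g$ ($D{\left(b,g \right)} = - 733 g + b = b - 733 g$)
$Y{\left(F \right)} = \frac{-69 + F}{2 F}$
$\frac{Y{\left(y{\left(18,-25 \right)} \right)}}{D{\left(366,\left(15 - 15\right) 12 \right)}} = \frac{\frac{1}{2} \frac{1}{-25 + 18} \left(-69 + \left(-25 + 18\right)\right)}{366 - 733 \left(15 - 15\right) 12} = \frac{\frac{1}{2} \frac{1}{-7} \left(-69 - 7\right)}{366 - 733 \cdot 0 \cdot 12} = \frac{\frac{1}{2} \left(- \frac{1}{7}\right) \left(-76\right)}{366 - 0} = \frac{38}{7 \left(366 + 0\right)} = \frac{38}{7 \cdot 366} = \frac{38}{7} \cdot \frac{1}{366} = \frac{19}{1281}$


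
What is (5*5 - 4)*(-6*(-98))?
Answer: 12348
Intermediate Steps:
(5*5 - 4)*(-6*(-98)) = (25 - 4)*588 = 21*588 = 12348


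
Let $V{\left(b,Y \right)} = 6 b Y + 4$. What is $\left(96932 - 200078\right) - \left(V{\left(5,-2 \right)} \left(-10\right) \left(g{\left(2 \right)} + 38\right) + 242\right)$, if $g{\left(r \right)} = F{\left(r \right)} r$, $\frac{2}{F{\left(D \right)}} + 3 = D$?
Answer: $-122428$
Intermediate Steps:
$F{\left(D \right)} = \frac{2}{-3 + D}$
$V{\left(b,Y \right)} = 4 + 6 Y b$ ($V{\left(b,Y \right)} = 6 Y b + 4 = 4 + 6 Y b$)
$g{\left(r \right)} = \frac{2 r}{-3 + r}$ ($g{\left(r \right)} = \frac{2}{-3 + r} r = \frac{2 r}{-3 + r}$)
$\left(96932 - 200078\right) - \left(V{\left(5,-2 \right)} \left(-10\right) \left(g{\left(2 \right)} + 38\right) + 242\right) = \left(96932 - 200078\right) - \left(\left(4 + 6 \left(-2\right) 5\right) \left(-10\right) \left(2 \cdot 2 \frac{1}{-3 + 2} + 38\right) + 242\right) = \left(96932 - 200078\right) - \left(\left(4 - 60\right) \left(-10\right) \left(2 \cdot 2 \frac{1}{-1} + 38\right) + 242\right) = -103146 - \left(\left(-56\right) \left(-10\right) \left(2 \cdot 2 \left(-1\right) + 38\right) + 242\right) = -103146 - \left(560 \left(-4 + 38\right) + 242\right) = -103146 - \left(560 \cdot 34 + 242\right) = -103146 - \left(19040 + 242\right) = -103146 - 19282 = -122428$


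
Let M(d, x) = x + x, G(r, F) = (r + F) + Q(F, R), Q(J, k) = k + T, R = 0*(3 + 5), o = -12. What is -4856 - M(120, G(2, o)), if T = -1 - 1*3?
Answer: -4828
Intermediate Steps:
T = -4 (T = -1 - 3 = -4)
R = 0 (R = 0*8 = 0)
Q(J, k) = -4 + k (Q(J, k) = k - 4 = -4 + k)
G(r, F) = -4 + F + r (G(r, F) = (r + F) + (-4 + 0) = (F + r) - 4 = -4 + F + r)
M(d, x) = 2*x
-4856 - M(120, G(2, o)) = -4856 - 2*(-4 - 12 + 2) = -4856 - 2*(-14) = -4856 - 1*(-28) = -4856 + 28 = -4828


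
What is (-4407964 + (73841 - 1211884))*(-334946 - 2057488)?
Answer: 13268455711038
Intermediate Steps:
(-4407964 + (73841 - 1211884))*(-334946 - 2057488) = (-4407964 - 1138043)*(-2392434) = -5546007*(-2392434) = 13268455711038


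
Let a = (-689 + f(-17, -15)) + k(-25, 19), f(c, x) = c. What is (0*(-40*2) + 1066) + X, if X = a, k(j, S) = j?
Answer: 335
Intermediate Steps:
a = -731 (a = (-689 - 17) - 25 = -706 - 25 = -731)
X = -731
(0*(-40*2) + 1066) + X = (0*(-40*2) + 1066) - 731 = (0*(-80) + 1066) - 731 = (0 + 1066) - 731 = 1066 - 731 = 335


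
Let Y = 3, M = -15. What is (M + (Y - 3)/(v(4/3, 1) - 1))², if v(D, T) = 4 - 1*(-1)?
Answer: 225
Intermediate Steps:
v(D, T) = 5 (v(D, T) = 4 + 1 = 5)
(M + (Y - 3)/(v(4/3, 1) - 1))² = (-15 + (3 - 3)/(5 - 1))² = (-15 + 0/4)² = (-15 + 0*(¼))² = (-15 + 0)² = (-15)² = 225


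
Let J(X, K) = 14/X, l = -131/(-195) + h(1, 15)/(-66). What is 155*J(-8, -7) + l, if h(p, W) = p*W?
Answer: -2323511/8580 ≈ -270.81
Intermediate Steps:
h(p, W) = W*p
l = 1907/4290 (l = -131/(-195) + (15*1)/(-66) = -131*(-1/195) + 15*(-1/66) = 131/195 - 5/22 = 1907/4290 ≈ 0.44452)
155*J(-8, -7) + l = 155*(14/(-8)) + 1907/4290 = 155*(14*(-1/8)) + 1907/4290 = 155*(-7/4) + 1907/4290 = -1085/4 + 1907/4290 = -2323511/8580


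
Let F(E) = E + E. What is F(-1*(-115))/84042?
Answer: 5/1827 ≈ 0.0027367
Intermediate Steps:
F(E) = 2*E
F(-1*(-115))/84042 = (2*(-1*(-115)))/84042 = (2*115)*(1/84042) = 230*(1/84042) = 5/1827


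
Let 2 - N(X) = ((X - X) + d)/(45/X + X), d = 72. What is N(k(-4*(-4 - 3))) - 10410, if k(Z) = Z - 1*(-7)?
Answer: -1322068/127 ≈ -10410.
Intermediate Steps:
k(Z) = 7 + Z (k(Z) = Z + 7 = 7 + Z)
N(X) = 2 - 72/(X + 45/X) (N(X) = 2 - ((X - X) + 72)/(45/X + X) = 2 - (0 + 72)/(X + 45/X) = 2 - 72/(X + 45/X))
N(k(-4*(-4 - 3))) - 10410 = 2*(45 + (7 - 4*(-4 - 3))**2 - 36*(7 - 4*(-4 - 3)))/(45 + (7 - 4*(-4 - 3))**2) - 10410 = 2*(45 + (7 - 4*(-7))**2 - 36*(7 - 4*(-7)))/(45 + (7 - 4*(-7))**2) - 10410 = 2*(45 + (7 + 28)**2 - 36*(7 + 28))/(45 + (7 + 28)**2) - 10410 = 2*(45 + 35**2 - 36*35)/(45 + 35**2) - 10410 = 2*(45 + 1225 - 1260)/(45 + 1225) - 10410 = 2*10/1270 - 10410 = 2*(1/1270)*10 - 10410 = 2/127 - 10410 = -1322068/127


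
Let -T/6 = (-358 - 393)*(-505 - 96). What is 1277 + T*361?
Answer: -977624989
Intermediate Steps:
T = -2708106 (T = -6*(-358 - 393)*(-505 - 96) = -(-4506)*(-601) = -6*451351 = -2708106)
1277 + T*361 = 1277 - 2708106*361 = 1277 - 977626266 = -977624989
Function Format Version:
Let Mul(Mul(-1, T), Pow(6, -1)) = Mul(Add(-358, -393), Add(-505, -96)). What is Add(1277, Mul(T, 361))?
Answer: -977624989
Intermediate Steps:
T = -2708106 (T = Mul(-6, Mul(Add(-358, -393), Add(-505, -96))) = Mul(-6, Mul(-751, -601)) = Mul(-6, 451351) = -2708106)
Add(1277, Mul(T, 361)) = Add(1277, Mul(-2708106, 361)) = Add(1277, -977626266) = -977624989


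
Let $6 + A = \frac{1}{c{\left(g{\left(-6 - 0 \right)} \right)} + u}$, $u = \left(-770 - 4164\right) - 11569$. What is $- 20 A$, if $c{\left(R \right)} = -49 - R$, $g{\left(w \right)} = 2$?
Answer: $\frac{993250}{8277} \approx 120.0$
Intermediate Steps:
$u = -16503$ ($u = -4934 - 11569 = -16503$)
$A = - \frac{99325}{16554}$ ($A = -6 + \frac{1}{\left(-49 - 2\right) - 16503} = -6 + \frac{1}{-51 - 16503} = -6 + \frac{1}{-16554} = -6 - \frac{1}{16554} = - \frac{99325}{16554} \approx -6.0001$)
$- 20 A = \left(-20\right) \left(- \frac{99325}{16554}\right) = \frac{993250}{8277}$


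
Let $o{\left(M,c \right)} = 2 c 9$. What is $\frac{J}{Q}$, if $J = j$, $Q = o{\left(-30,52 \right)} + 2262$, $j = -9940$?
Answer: $- \frac{4970}{1599} \approx -3.1082$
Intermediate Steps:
$o{\left(M,c \right)} = 18 c$
$Q = 3198$ ($Q = 18 \cdot 52 + 2262 = 936 + 2262 = 3198$)
$J = -9940$
$\frac{J}{Q} = - \frac{9940}{3198} = \left(-9940\right) \frac{1}{3198} = - \frac{4970}{1599}$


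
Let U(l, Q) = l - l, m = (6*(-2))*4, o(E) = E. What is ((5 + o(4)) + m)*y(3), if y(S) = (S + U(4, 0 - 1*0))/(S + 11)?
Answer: -117/14 ≈ -8.3571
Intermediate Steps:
m = -48 (m = -12*4 = -48)
U(l, Q) = 0
y(S) = S/(11 + S) (y(S) = (S + 0)/(S + 11) = S/(11 + S))
((5 + o(4)) + m)*y(3) = ((5 + 4) - 48)*(3/(11 + 3)) = (9 - 48)*(3/14) = -117/14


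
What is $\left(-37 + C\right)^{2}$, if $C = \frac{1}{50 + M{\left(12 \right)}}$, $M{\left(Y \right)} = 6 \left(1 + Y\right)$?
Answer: $\frac{22420225}{16384} \approx 1368.4$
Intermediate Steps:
$M{\left(Y \right)} = 6 + 6 Y$
$C = \frac{1}{128}$ ($C = \frac{1}{50 + \left(6 + 6 \cdot 12\right)} = \frac{1}{50 + \left(6 + 72\right)} = \frac{1}{50 + 78} = \frac{1}{128} \approx 0.0078125$)
$\left(-37 + C\right)^{2} = \left(-37 + \frac{1}{128}\right)^{2} = \left(- \frac{4735}{128}\right)^{2} = \frac{22420225}{16384}$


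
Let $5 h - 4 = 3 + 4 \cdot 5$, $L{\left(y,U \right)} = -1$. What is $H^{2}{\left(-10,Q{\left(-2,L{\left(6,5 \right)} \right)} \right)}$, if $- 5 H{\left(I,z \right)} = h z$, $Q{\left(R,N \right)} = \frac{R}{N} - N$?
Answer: $\frac{6561}{625} \approx 10.498$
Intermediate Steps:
$h = \frac{27}{5}$ ($h = \frac{4}{5} + \frac{3 + 4 \cdot 5}{5} = \frac{4}{5} + \frac{3 + 20}{5} = \frac{4}{5} + \frac{1}{5} \cdot 23 = \frac{4}{5} + \frac{23}{5} = \frac{27}{5} \approx 5.4$)
$Q{\left(R,N \right)} = - N + \frac{R}{N}$
$H{\left(I,z \right)} = - \frac{27 z}{25}$ ($H{\left(I,z \right)} = - \frac{\frac{27}{5} z}{5} = - \frac{27 z}{25}$)
$H^{2}{\left(-10,Q{\left(-2,L{\left(6,5 \right)} \right)} \right)} = \left(- \frac{27 \left(\left(-1\right) \left(-1\right) - \frac{2}{-1}\right)}{25}\right)^{2} = \left(- \frac{27 \left(1 - -2\right)}{25}\right)^{2} = \left(- \frac{27 \left(1 + 2\right)}{25}\right)^{2} = \left(\left(- \frac{27}{25}\right) 3\right)^{2} = \left(- \frac{81}{25}\right)^{2} = \frac{6561}{625}$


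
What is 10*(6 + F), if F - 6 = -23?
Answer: -110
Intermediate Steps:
F = -17 (F = 6 - 23 = -17)
10*(6 + F) = 10*(6 - 17) = 10*(-11) = -110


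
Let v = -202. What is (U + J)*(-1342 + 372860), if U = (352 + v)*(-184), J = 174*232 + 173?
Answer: 4807814438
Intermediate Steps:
J = 40541 (J = 40368 + 173 = 40541)
U = -27600 (U = (352 - 202)*(-184) = 150*(-184) = -27600)
(U + J)*(-1342 + 372860) = (-27600 + 40541)*(-1342 + 372860) = 12941*371518 = 4807814438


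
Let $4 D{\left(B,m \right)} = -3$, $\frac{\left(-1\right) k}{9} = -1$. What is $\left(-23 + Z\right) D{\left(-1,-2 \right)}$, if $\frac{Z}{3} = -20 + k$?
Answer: $42$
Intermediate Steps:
$k = 9$ ($k = \left(-9\right) \left(-1\right) = 9$)
$Z = -33$ ($Z = 3 \left(-20 + 9\right) = 3 \left(-11\right) = -33$)
$D{\left(B,m \right)} = - \frac{3}{4}$ ($D{\left(B,m \right)} = \frac{1}{4} \left(-3\right) = - \frac{3}{4}$)
$\left(-23 + Z\right) D{\left(-1,-2 \right)} = \left(-23 - 33\right) \left(- \frac{3}{4}\right) = \left(-56\right) \left(- \frac{3}{4}\right) = 42$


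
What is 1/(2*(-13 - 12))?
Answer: -1/50 ≈ -0.020000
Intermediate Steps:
1/(2*(-13 - 12)) = 1/(2*(-25)) = 1/(-50) = -1/50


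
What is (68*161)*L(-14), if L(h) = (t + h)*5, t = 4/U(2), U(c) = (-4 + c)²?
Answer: -711620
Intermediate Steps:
t = 1 (t = 4/((-4 + 2)²) = 4/((-2)²) = 4/4 = 4*(¼) = 1)
L(h) = 5 + 5*h (L(h) = (1 + h)*5 = 5 + 5*h)
(68*161)*L(-14) = (68*161)*(5 + 5*(-14)) = 10948*(5 - 70) = 10948*(-65) = -711620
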